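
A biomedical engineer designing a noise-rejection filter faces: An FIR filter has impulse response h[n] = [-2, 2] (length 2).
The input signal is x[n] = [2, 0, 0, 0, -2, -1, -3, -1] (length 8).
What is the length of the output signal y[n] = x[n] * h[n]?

For linear convolution, the output length is:
len(y) = len(x) + len(h) - 1 = 8 + 2 - 1 = 9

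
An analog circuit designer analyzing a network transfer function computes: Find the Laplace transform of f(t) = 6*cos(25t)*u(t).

Standard pair: cos(wt)*u(t) <-> s/(s^2+w^2)
With w = 25: L{6*cos(25t)*u(t)} = 6s/(s^2+625)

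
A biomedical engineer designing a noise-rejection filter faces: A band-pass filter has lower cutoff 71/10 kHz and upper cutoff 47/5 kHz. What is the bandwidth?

Bandwidth = f_high - f_low
= 47/5 kHz - 71/10 kHz = 23/10 kHz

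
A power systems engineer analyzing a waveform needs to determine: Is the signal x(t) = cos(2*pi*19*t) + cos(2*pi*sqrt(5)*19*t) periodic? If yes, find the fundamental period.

f1 = 19 Hz, f2 = 19*sqrt(5) Hz
Ratio f2/f1 = sqrt(5), which is irrational.
Since the frequency ratio is irrational, no common period exists.
The signal is not periodic.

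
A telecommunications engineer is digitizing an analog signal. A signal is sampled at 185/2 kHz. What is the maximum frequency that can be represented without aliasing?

The maximum frequency that can be represented without aliasing
is the Nyquist frequency: f_max = f_s / 2 = 185/2 kHz / 2 = 185/4 kHz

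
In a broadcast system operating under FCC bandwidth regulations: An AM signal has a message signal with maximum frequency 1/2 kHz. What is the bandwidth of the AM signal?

In AM (double-sideband), the bandwidth is twice the message frequency.
BW = 2 * f_m = 2 * 1/2 kHz = 1 kHz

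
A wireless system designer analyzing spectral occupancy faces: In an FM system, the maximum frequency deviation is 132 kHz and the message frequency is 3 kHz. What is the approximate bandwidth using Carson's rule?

Carson's rule: BW = 2*(delta_f + f_m)
= 2*(132 + 3) kHz = 270 kHz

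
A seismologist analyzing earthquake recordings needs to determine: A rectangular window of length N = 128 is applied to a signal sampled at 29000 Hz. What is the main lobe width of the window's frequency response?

For a rectangular window of length N,
the main lobe width in frequency is 2*f_s/N.
= 2*29000/128 = 3625/8 Hz
This determines the minimum frequency separation for resolving two sinusoids.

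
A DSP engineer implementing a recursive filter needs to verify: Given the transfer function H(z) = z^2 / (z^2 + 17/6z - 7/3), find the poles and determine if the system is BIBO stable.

Poles are roots of the denominator: z^2 + 17/6z - 7/3 = 0.
Quadratic formula: z = [-(17/6) +/- sqrt((17/6)^2 - 4*(-7/3))] / 2
Discriminant = 289/36 + 28/3 = 625/36; sqrt = 25/6.
z = (-17/6 +/- 25/6) / 2 => z = 2/3 or z = -7/2.
|p1| = 7/2, |p2| = 2/3.
For BIBO stability, all poles must lie inside the unit circle (|p| < 1).
System is UNSTABLE since at least one |p| >= 1.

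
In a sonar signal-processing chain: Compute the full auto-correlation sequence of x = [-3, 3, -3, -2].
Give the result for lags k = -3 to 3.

r_xx[k] = sum_m x[m]*x[m+k], indexed from 0, for k = -3 to 3:
  r_xx[-3] = x[3]*x[0] = 6
  r_xx[-2] = x[2]*x[0] + x[3]*x[1] = 3
  r_xx[-1] = x[1]*x[0] + x[2]*x[1] + x[3]*x[2] = -12
  r_xx[0] = x[0]*x[0] + x[1]*x[1] + x[2]*x[2] + x[3]*x[3] = 31
  r_xx[1] = x[0]*x[1] + x[1]*x[2] + x[2]*x[3] = -12
  r_xx[2] = x[0]*x[2] + x[1]*x[3] = 3
  r_xx[3] = x[0]*x[3] = 6
r_xx = [6, 3, -12, 31, -12, 3, 6]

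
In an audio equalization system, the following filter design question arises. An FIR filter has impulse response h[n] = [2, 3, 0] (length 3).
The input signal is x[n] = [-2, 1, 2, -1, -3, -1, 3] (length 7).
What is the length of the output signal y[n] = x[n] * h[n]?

For linear convolution, the output length is:
len(y) = len(x) + len(h) - 1 = 7 + 3 - 1 = 9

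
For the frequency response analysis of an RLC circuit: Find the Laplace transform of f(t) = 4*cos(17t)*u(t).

Standard pair: cos(wt)*u(t) <-> s/(s^2+w^2)
With w = 17: L{4*cos(17t)*u(t)} = 4s/(s^2+289)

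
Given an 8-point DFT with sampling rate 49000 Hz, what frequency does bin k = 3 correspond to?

The frequency of DFT bin k is: f_k = k * f_s / N
f_3 = 3 * 49000 / 8 = 18375 Hz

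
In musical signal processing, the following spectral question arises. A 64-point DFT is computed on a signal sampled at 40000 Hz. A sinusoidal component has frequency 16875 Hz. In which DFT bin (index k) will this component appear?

DFT frequency resolution = f_s/N = 40000/64 = 625 Hz
Bin index k = f_signal / resolution = 16875 / 625 = 27
The signal frequency 16875 Hz falls in DFT bin k = 27.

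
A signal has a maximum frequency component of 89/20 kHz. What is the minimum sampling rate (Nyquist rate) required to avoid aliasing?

By the Nyquist-Shannon sampling theorem,
the minimum sampling rate (Nyquist rate) must be at least 2 * f_max.
Nyquist rate = 2 * 89/20 kHz = 89/10 kHz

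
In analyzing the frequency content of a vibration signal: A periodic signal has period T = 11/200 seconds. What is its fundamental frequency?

The fundamental frequency is the reciprocal of the period.
f = 1/T = 1/(11/200) = 200/11 Hz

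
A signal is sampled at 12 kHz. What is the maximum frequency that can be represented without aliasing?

The maximum frequency that can be represented without aliasing
is the Nyquist frequency: f_max = f_s / 2 = 12 kHz / 2 = 6 kHz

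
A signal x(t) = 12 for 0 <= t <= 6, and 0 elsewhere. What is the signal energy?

Energy = integral of |x(t)|^2 dt over the signal duration
= 12^2 * 6 = 144 * 6 = 864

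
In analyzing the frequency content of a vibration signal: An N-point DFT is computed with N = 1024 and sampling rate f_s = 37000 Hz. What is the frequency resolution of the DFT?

DFT frequency resolution = f_s / N
= 37000 / 1024 = 4625/128 Hz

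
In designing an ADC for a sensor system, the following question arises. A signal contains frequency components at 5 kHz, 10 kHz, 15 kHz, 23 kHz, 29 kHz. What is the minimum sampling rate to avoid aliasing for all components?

The highest frequency component is f_max = 29 kHz.
Nyquist rate = 2 * f_max = 2 * 29 kHz = 58 kHz.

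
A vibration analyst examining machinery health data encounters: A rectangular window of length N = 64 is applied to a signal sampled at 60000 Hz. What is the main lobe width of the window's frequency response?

For a rectangular window of length N,
the main lobe width in frequency is 2*f_s/N.
= 2*60000/64 = 1875 Hz
This determines the minimum frequency separation for resolving two sinusoids.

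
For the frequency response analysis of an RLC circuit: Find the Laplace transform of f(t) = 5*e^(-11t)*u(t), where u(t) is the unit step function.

Standard Laplace transform pair:
e^(-at)*u(t) <-> 1/(s+a)
With a = 11: L{5*e^(-11t)*u(t)} = 5/(s+11), ROC: Re(s) > -11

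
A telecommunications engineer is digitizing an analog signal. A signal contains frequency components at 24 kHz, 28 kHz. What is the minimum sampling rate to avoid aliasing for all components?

The highest frequency component is f_max = 28 kHz.
Nyquist rate = 2 * f_max = 2 * 28 kHz = 56 kHz.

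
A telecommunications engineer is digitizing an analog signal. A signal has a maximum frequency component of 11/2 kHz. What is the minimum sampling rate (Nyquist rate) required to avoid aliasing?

By the Nyquist-Shannon sampling theorem,
the minimum sampling rate (Nyquist rate) must be at least 2 * f_max.
Nyquist rate = 2 * 11/2 kHz = 11 kHz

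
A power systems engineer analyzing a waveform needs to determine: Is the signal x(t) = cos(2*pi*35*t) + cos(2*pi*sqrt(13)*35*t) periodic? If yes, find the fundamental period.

f1 = 35 Hz, f2 = 35*sqrt(13) Hz
Ratio f2/f1 = sqrt(13), which is irrational.
Since the frequency ratio is irrational, no common period exists.
The signal is not periodic.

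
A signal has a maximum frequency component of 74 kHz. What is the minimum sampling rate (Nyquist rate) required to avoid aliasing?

By the Nyquist-Shannon sampling theorem,
the minimum sampling rate (Nyquist rate) must be at least 2 * f_max.
Nyquist rate = 2 * 74 kHz = 148 kHz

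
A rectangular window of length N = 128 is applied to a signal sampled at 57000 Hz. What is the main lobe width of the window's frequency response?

For a rectangular window of length N,
the main lobe width in frequency is 2*f_s/N.
= 2*57000/128 = 7125/8 Hz
This determines the minimum frequency separation for resolving two sinusoids.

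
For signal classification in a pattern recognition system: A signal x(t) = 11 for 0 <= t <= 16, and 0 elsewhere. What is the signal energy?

Energy = integral of |x(t)|^2 dt over the signal duration
= 11^2 * 16 = 121 * 16 = 1936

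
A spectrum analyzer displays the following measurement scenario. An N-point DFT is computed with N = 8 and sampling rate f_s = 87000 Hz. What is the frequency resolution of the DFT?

DFT frequency resolution = f_s / N
= 87000 / 8 = 10875 Hz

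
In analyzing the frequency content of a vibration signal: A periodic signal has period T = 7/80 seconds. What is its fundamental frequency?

The fundamental frequency is the reciprocal of the period.
f = 1/T = 1/(7/80) = 80/7 Hz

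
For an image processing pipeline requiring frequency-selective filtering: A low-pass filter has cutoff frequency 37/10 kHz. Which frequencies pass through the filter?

A low-pass filter passes all frequencies below the cutoff frequency 37/10 kHz and attenuates higher frequencies.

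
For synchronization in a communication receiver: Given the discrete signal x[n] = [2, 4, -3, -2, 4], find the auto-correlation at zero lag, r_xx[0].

The auto-correlation at zero lag r_xx[0] equals the signal energy.
r_xx[0] = sum of x[n]^2 = 2^2 + 4^2 + (-3)^2 + (-2)^2 + 4^2
= 4 + 16 + 9 + 4 + 16 = 49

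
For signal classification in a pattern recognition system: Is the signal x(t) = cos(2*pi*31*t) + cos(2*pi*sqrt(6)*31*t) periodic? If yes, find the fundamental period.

f1 = 31 Hz, f2 = 31*sqrt(6) Hz
Ratio f2/f1 = sqrt(6), which is irrational.
Since the frequency ratio is irrational, no common period exists.
The signal is not periodic.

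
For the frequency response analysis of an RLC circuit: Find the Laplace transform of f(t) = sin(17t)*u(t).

Standard pair: sin(wt)*u(t) <-> w/(s^2+w^2)
With w = 17: L{sin(17t)*u(t)} = 17/(s^2+289)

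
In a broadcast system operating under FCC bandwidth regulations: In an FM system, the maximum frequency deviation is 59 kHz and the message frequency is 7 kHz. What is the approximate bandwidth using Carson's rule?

Carson's rule: BW = 2*(delta_f + f_m)
= 2*(59 + 7) kHz = 132 kHz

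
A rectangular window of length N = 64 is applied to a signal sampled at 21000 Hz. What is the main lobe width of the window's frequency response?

For a rectangular window of length N,
the main lobe width in frequency is 2*f_s/N.
= 2*21000/64 = 2625/4 Hz
This determines the minimum frequency separation for resolving two sinusoids.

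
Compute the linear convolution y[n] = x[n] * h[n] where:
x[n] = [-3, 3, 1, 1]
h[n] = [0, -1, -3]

y[n] = sum_k x[k]*h[n-k]. Output length = len(x) + len(h) - 1 = 4 + 3 - 1 = 6.
y[0] = -3*0 = 0
y[1] = 3*0 + -3*-1 = 3
y[2] = 1*0 + 3*-1 + -3*-3 = 6
y[3] = 1*0 + 1*-1 + 3*-3 = -10
y[4] = 1*-1 + 1*-3 = -4
y[5] = 1*-3 = -3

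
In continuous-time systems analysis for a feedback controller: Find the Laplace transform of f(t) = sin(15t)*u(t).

Standard pair: sin(wt)*u(t) <-> w/(s^2+w^2)
With w = 15: L{sin(15t)*u(t)} = 15/(s^2+225)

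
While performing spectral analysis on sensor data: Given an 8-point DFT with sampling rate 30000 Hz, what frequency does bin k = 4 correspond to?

The frequency of DFT bin k is: f_k = k * f_s / N
f_4 = 4 * 30000 / 8 = 15000 Hz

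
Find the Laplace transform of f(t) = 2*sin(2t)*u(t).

Standard pair: sin(wt)*u(t) <-> w/(s^2+w^2)
With w = 2: L{2*sin(2t)*u(t)} = 4/(s^2+4)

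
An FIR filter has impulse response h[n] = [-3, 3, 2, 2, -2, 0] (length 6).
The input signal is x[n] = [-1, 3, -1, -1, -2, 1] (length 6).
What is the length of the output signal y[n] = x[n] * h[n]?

For linear convolution, the output length is:
len(y) = len(x) + len(h) - 1 = 6 + 6 - 1 = 11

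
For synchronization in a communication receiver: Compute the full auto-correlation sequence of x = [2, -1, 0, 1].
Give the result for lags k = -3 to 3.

r_xx[k] = sum_m x[m]*x[m+k], indexed from 0, for k = -3 to 3:
  r_xx[-3] = x[3]*x[0] = 2
  r_xx[-2] = x[2]*x[0] + x[3]*x[1] = -1
  r_xx[-1] = x[1]*x[0] + x[2]*x[1] + x[3]*x[2] = -2
  r_xx[0] = x[0]*x[0] + x[1]*x[1] + x[2]*x[2] + x[3]*x[3] = 6
  r_xx[1] = x[0]*x[1] + x[1]*x[2] + x[2]*x[3] = -2
  r_xx[2] = x[0]*x[2] + x[1]*x[3] = -1
  r_xx[3] = x[0]*x[3] = 2
r_xx = [2, -1, -2, 6, -2, -1, 2]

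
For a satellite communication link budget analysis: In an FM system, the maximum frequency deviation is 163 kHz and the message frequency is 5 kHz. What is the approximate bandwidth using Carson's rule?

Carson's rule: BW = 2*(delta_f + f_m)
= 2*(163 + 5) kHz = 336 kHz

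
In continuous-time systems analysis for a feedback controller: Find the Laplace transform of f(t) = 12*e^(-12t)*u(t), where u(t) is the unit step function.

Standard Laplace transform pair:
e^(-at)*u(t) <-> 1/(s+a)
With a = 12: L{12*e^(-12t)*u(t)} = 12/(s+12), ROC: Re(s) > -12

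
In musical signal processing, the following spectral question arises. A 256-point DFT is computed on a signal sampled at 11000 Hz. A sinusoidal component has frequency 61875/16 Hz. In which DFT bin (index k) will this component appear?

DFT frequency resolution = f_s/N = 11000/256 = 1375/32 Hz
Bin index k = f_signal / resolution = 61875/16 / 1375/32 = 90
The signal frequency 61875/16 Hz falls in DFT bin k = 90.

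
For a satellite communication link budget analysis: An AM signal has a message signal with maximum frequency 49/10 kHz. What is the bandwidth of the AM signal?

In AM (double-sideband), the bandwidth is twice the message frequency.
BW = 2 * f_m = 2 * 49/10 kHz = 49/5 kHz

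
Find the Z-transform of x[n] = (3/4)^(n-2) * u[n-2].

Time-shifting property: if X(z) = Z{x[n]}, then Z{x[n-d]} = z^(-d) * X(z)
X(z) = z/(z - 3/4) for x[n] = (3/4)^n * u[n]
Z{x[n-2]} = z^(-2) * z/(z - 3/4) = z^(-1)/(z - 3/4)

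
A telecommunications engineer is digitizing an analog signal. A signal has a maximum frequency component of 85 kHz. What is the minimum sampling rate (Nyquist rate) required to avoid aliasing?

By the Nyquist-Shannon sampling theorem,
the minimum sampling rate (Nyquist rate) must be at least 2 * f_max.
Nyquist rate = 2 * 85 kHz = 170 kHz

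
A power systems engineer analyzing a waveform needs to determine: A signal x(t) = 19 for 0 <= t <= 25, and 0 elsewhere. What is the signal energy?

Energy = integral of |x(t)|^2 dt over the signal duration
= 19^2 * 25 = 361 * 25 = 9025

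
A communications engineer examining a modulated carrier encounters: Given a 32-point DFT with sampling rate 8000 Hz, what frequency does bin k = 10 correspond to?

The frequency of DFT bin k is: f_k = k * f_s / N
f_10 = 10 * 8000 / 32 = 2500 Hz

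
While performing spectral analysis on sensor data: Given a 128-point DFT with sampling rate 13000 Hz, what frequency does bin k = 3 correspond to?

The frequency of DFT bin k is: f_k = k * f_s / N
f_3 = 3 * 13000 / 128 = 4875/16 Hz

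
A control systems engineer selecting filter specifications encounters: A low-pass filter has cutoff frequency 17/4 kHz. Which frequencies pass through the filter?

A low-pass filter passes all frequencies below the cutoff frequency 17/4 kHz and attenuates higher frequencies.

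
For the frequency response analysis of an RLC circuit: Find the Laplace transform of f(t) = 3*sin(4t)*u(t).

Standard pair: sin(wt)*u(t) <-> w/(s^2+w^2)
With w = 4: L{3*sin(4t)*u(t)} = 12/(s^2+16)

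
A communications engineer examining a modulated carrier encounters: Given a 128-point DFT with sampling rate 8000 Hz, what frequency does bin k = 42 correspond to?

The frequency of DFT bin k is: f_k = k * f_s / N
f_42 = 42 * 8000 / 128 = 2625 Hz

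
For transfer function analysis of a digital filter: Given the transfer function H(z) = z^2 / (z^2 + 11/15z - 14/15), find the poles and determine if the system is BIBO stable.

Poles are roots of the denominator: z^2 + 11/15z - 14/15 = 0.
Quadratic formula: z = [-(11/15) +/- sqrt((11/15)^2 - 4*(-14/15))] / 2
Discriminant = 121/225 + 56/15 = 961/225; sqrt = 31/15.
z = (-11/15 +/- 31/15) / 2 => z = 2/3 or z = -7/5.
|p1| = 7/5, |p2| = 2/3.
For BIBO stability, all poles must lie inside the unit circle (|p| < 1).
System is UNSTABLE since at least one |p| >= 1.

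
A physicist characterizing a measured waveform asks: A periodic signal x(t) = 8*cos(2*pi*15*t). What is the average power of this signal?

Average power of A*cos(wt) is A^2/2.
P = 8^2 / 2 = 64/2 = 32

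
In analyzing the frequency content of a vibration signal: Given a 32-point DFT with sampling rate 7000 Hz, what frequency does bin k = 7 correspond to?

The frequency of DFT bin k is: f_k = k * f_s / N
f_7 = 7 * 7000 / 32 = 6125/4 Hz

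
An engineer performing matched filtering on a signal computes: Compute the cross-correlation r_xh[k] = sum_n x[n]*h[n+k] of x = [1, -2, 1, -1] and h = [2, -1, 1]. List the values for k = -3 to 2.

Both sequences indexed from 0 and zero outside their support.
Lags with overlap: k = -3 to 2.
  r_xh[-3] = x[3]*h[0] = -2
  r_xh[-2] = x[2]*h[0] + x[3]*h[1] = 3
  r_xh[-1] = x[1]*h[0] + x[2]*h[1] + x[3]*h[2] = -6
  r_xh[0] = x[0]*h[0] + x[1]*h[1] + x[2]*h[2] = 5
  r_xh[1] = x[0]*h[1] + x[1]*h[2] = -3
  r_xh[2] = x[0]*h[2] = 1
r_xh = [-2, 3, -6, 5, -3, 1] (for k = -3, ..., 2)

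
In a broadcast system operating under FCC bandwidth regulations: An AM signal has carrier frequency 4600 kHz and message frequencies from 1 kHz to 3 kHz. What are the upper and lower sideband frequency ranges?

Upper sideband (USB) = fc + [fm_low, fm_high] = 4600 + [1, 3] = [4601, 4603] kHz
Lower sideband (LSB) = fc - [fm_high, fm_low] = 4600 - [3, 1] = [4597, 4599] kHz
Total occupied spectrum: 4597 kHz to 4603 kHz (plus carrier at 4600 kHz)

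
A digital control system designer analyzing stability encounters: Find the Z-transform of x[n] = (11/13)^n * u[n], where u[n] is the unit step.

The Z-transform of a^n * u[n] is z/(z-a) for |z| > |a|.
Here a = 11/13, so X(z) = z/(z - (11/13)) = 13z/(13z - 11)
ROC: |z| > 11/13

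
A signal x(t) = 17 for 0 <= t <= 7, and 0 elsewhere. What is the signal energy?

Energy = integral of |x(t)|^2 dt over the signal duration
= 17^2 * 7 = 289 * 7 = 2023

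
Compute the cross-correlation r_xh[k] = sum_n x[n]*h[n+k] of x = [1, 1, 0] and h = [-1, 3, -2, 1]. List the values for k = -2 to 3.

Both sequences indexed from 0 and zero outside their support.
Lags with overlap: k = -2 to 3.
  r_xh[-2] = x[2]*h[0] = 0
  r_xh[-1] = x[1]*h[0] + x[2]*h[1] = -1
  r_xh[0] = x[0]*h[0] + x[1]*h[1] + x[2]*h[2] = 2
  r_xh[1] = x[0]*h[1] + x[1]*h[2] + x[2]*h[3] = 1
  r_xh[2] = x[0]*h[2] + x[1]*h[3] = -1
  r_xh[3] = x[0]*h[3] = 1
r_xh = [0, -1, 2, 1, -1, 1] (for k = -2, ..., 3)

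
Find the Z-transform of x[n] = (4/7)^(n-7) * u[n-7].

Time-shifting property: if X(z) = Z{x[n]}, then Z{x[n-d]} = z^(-d) * X(z)
X(z) = z/(z - 4/7) for x[n] = (4/7)^n * u[n]
Z{x[n-7]} = z^(-7) * z/(z - 4/7) = z^(-6)/(z - 4/7)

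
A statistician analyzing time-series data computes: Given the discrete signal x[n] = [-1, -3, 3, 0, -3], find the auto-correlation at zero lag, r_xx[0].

The auto-correlation at zero lag r_xx[0] equals the signal energy.
r_xx[0] = sum of x[n]^2 = (-1)^2 + (-3)^2 + 3^2 + 0^2 + (-3)^2
= 1 + 9 + 9 + 0 + 9 = 28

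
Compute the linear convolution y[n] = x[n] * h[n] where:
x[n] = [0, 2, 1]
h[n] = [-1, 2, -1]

y[n] = sum_k x[k]*h[n-k]. Output length = len(x) + len(h) - 1 = 3 + 3 - 1 = 5.
y[0] = 0*-1 = 0
y[1] = 2*-1 + 0*2 = -2
y[2] = 1*-1 + 2*2 + 0*-1 = 3
y[3] = 1*2 + 2*-1 = 0
y[4] = 1*-1 = -1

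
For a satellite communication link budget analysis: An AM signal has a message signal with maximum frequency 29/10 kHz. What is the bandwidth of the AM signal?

In AM (double-sideband), the bandwidth is twice the message frequency.
BW = 2 * f_m = 2 * 29/10 kHz = 29/5 kHz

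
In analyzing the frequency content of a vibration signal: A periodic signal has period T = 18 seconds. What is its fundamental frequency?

The fundamental frequency is the reciprocal of the period.
f = 1/T = 1/(18) = 1/18 Hz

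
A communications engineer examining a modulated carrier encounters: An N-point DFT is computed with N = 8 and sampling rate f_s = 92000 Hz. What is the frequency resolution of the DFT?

DFT frequency resolution = f_s / N
= 92000 / 8 = 11500 Hz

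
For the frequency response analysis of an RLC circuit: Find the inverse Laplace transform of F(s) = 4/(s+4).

Standard pair: k/(s+a) <-> k*e^(-at)*u(t)
With k=4, a=4: f(t) = 4*e^(-4t)*u(t)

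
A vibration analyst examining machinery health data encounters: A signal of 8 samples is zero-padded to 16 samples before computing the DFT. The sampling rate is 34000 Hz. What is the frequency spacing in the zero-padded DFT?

Original DFT: N = 8, resolution = f_s/N = 34000/8 = 4250 Hz
Zero-padded DFT: N = 16, resolution = f_s/N = 34000/16 = 2125 Hz
Zero-padding interpolates the spectrum (finer frequency grid)
but does NOT improve the true spectral resolution (ability to resolve close frequencies).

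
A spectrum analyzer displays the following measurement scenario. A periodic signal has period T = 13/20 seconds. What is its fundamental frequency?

The fundamental frequency is the reciprocal of the period.
f = 1/T = 1/(13/20) = 20/13 Hz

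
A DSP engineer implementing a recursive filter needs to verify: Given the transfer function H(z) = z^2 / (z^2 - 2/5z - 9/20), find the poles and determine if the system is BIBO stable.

Poles are roots of the denominator: z^2 - 2/5z - 9/20 = 0.
Quadratic formula: z = [-(-2/5) +/- sqrt((-2/5)^2 - 4*(-9/20))] / 2
Discriminant = 4/25 + 9/5 = 49/25; sqrt = 7/5.
z = (2/5 +/- 7/5) / 2 => z = 9/10 or z = -1/2.
|p1| = 9/10, |p2| = 1/2.
For BIBO stability, all poles must lie inside the unit circle (|p| < 1).
System is STABLE since both |p| < 1.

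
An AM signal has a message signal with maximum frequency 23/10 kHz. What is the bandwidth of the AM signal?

In AM (double-sideband), the bandwidth is twice the message frequency.
BW = 2 * f_m = 2 * 23/10 kHz = 23/5 kHz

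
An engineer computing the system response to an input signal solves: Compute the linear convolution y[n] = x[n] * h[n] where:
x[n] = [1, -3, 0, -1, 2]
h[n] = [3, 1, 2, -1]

y[n] = sum_k x[k]*h[n-k]. Output length = len(x) + len(h) - 1 = 5 + 4 - 1 = 8.
y[0] = 1*3 = 3
y[1] = -3*3 + 1*1 = -8
y[2] = 0*3 + -3*1 + 1*2 = -1
y[3] = -1*3 + 0*1 + -3*2 + 1*-1 = -10
y[4] = 2*3 + -1*1 + 0*2 + -3*-1 = 8
y[5] = 2*1 + -1*2 + 0*-1 = 0
y[6] = 2*2 + -1*-1 = 5
y[7] = 2*-1 = -2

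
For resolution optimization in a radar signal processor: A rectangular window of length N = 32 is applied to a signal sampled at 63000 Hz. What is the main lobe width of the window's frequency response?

For a rectangular window of length N,
the main lobe width in frequency is 2*f_s/N.
= 2*63000/32 = 7875/2 Hz
This determines the minimum frequency separation for resolving two sinusoids.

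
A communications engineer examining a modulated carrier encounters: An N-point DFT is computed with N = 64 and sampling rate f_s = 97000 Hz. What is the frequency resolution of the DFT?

DFT frequency resolution = f_s / N
= 97000 / 64 = 12125/8 Hz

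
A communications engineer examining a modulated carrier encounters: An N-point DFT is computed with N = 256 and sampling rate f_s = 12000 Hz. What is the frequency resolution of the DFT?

DFT frequency resolution = f_s / N
= 12000 / 256 = 375/8 Hz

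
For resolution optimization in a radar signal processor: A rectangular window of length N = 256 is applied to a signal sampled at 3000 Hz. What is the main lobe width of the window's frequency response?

For a rectangular window of length N,
the main lobe width in frequency is 2*f_s/N.
= 2*3000/256 = 375/16 Hz
This determines the minimum frequency separation for resolving two sinusoids.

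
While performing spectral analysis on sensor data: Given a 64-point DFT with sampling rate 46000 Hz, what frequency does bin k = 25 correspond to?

The frequency of DFT bin k is: f_k = k * f_s / N
f_25 = 25 * 46000 / 64 = 71875/4 Hz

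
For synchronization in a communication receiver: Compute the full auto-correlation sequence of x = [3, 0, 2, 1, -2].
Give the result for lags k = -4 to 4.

r_xx[k] = sum_m x[m]*x[m+k], indexed from 0, for k = -4 to 4:
  r_xx[-4] = x[4]*x[0] = -6
  r_xx[-3] = x[3]*x[0] + x[4]*x[1] = 3
  r_xx[-2] = x[2]*x[0] + x[3]*x[1] + x[4]*x[2] = 2
  r_xx[-1] = x[1]*x[0] + x[2]*x[1] + x[3]*x[2] + x[4]*x[3] = 0
  r_xx[0] = x[0]*x[0] + x[1]*x[1] + x[2]*x[2] + x[3]*x[3] + x[4]*x[4] = 18
  r_xx[1] = x[0]*x[1] + x[1]*x[2] + x[2]*x[3] + x[3]*x[4] = 0
  r_xx[2] = x[0]*x[2] + x[1]*x[3] + x[2]*x[4] = 2
  r_xx[3] = x[0]*x[3] + x[1]*x[4] = 3
  r_xx[4] = x[0]*x[4] = -6
r_xx = [-6, 3, 2, 0, 18, 0, 2, 3, -6]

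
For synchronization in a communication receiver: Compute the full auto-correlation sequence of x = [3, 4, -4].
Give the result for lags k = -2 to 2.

r_xx[k] = sum_m x[m]*x[m+k], indexed from 0, for k = -2 to 2:
  r_xx[-2] = x[2]*x[0] = -12
  r_xx[-1] = x[1]*x[0] + x[2]*x[1] = -4
  r_xx[0] = x[0]*x[0] + x[1]*x[1] + x[2]*x[2] = 41
  r_xx[1] = x[0]*x[1] + x[1]*x[2] = -4
  r_xx[2] = x[0]*x[2] = -12
r_xx = [-12, -4, 41, -4, -12]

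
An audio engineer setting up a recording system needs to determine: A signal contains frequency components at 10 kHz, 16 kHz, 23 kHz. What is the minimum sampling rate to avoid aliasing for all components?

The highest frequency component is f_max = 23 kHz.
Nyquist rate = 2 * f_max = 2 * 23 kHz = 46 kHz.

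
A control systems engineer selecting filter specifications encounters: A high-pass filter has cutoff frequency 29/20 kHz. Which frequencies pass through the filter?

A high-pass filter passes all frequencies above the cutoff frequency 29/20 kHz and attenuates lower frequencies.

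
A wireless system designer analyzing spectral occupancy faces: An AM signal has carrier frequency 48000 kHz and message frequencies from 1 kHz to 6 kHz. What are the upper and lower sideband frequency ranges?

Upper sideband (USB) = fc + [fm_low, fm_high] = 48000 + [1, 6] = [48001, 48006] kHz
Lower sideband (LSB) = fc - [fm_high, fm_low] = 48000 - [6, 1] = [47994, 47999] kHz
Total occupied spectrum: 47994 kHz to 48006 kHz (plus carrier at 48000 kHz)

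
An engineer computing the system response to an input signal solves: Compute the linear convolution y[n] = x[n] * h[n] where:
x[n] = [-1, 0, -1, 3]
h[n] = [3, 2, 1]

y[n] = sum_k x[k]*h[n-k]. Output length = len(x) + len(h) - 1 = 4 + 3 - 1 = 6.
y[0] = -1*3 = -3
y[1] = 0*3 + -1*2 = -2
y[2] = -1*3 + 0*2 + -1*1 = -4
y[3] = 3*3 + -1*2 + 0*1 = 7
y[4] = 3*2 + -1*1 = 5
y[5] = 3*1 = 3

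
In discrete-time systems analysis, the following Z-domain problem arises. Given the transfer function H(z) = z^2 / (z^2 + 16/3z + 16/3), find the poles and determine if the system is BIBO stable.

Poles are roots of the denominator: z^2 + 16/3z + 16/3 = 0.
Quadratic formula: z = [-(16/3) +/- sqrt((16/3)^2 - 4*(16/3))] / 2
Discriminant = 256/9 - 64/3 = 64/9; sqrt = 8/3.
z = (-16/3 +/- 8/3) / 2 => z = -4/3 or z = -4.
|p1| = 4, |p2| = 4/3.
For BIBO stability, all poles must lie inside the unit circle (|p| < 1).
System is UNSTABLE since at least one |p| >= 1.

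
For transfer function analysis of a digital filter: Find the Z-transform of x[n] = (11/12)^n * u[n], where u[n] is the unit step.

The Z-transform of a^n * u[n] is z/(z-a) for |z| > |a|.
Here a = 11/12, so X(z) = z/(z - (11/12)) = 12z/(12z - 11)
ROC: |z| > 11/12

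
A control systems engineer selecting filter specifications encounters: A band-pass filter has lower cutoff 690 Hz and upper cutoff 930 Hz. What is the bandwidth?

Bandwidth = f_high - f_low
= 930 Hz - 690 Hz = 240 Hz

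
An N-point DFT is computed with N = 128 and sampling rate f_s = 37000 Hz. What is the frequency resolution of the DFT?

DFT frequency resolution = f_s / N
= 37000 / 128 = 4625/16 Hz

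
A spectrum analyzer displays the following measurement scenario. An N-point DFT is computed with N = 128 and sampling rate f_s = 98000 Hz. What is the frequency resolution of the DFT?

DFT frequency resolution = f_s / N
= 98000 / 128 = 6125/8 Hz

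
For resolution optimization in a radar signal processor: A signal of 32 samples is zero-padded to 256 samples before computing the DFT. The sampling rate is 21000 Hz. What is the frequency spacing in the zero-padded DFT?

Original DFT: N = 32, resolution = f_s/N = 21000/32 = 2625/4 Hz
Zero-padded DFT: N = 256, resolution = f_s/N = 21000/256 = 2625/32 Hz
Zero-padding interpolates the spectrum (finer frequency grid)
but does NOT improve the true spectral resolution (ability to resolve close frequencies).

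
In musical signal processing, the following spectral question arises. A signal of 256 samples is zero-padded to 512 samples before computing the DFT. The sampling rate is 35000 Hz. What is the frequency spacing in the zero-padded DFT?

Original DFT: N = 256, resolution = f_s/N = 35000/256 = 4375/32 Hz
Zero-padded DFT: N = 512, resolution = f_s/N = 35000/512 = 4375/64 Hz
Zero-padding interpolates the spectrum (finer frequency grid)
but does NOT improve the true spectral resolution (ability to resolve close frequencies).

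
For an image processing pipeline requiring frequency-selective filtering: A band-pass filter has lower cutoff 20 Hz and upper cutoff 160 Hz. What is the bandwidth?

Bandwidth = f_high - f_low
= 160 Hz - 20 Hz = 140 Hz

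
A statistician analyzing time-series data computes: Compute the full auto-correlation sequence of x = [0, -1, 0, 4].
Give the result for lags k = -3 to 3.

r_xx[k] = sum_m x[m]*x[m+k], indexed from 0, for k = -3 to 3:
  r_xx[-3] = x[3]*x[0] = 0
  r_xx[-2] = x[2]*x[0] + x[3]*x[1] = -4
  r_xx[-1] = x[1]*x[0] + x[2]*x[1] + x[3]*x[2] = 0
  r_xx[0] = x[0]*x[0] + x[1]*x[1] + x[2]*x[2] + x[3]*x[3] = 17
  r_xx[1] = x[0]*x[1] + x[1]*x[2] + x[2]*x[3] = 0
  r_xx[2] = x[0]*x[2] + x[1]*x[3] = -4
  r_xx[3] = x[0]*x[3] = 0
r_xx = [0, -4, 0, 17, 0, -4, 0]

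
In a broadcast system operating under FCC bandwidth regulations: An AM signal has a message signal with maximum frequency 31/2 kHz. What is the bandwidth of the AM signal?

In AM (double-sideband), the bandwidth is twice the message frequency.
BW = 2 * f_m = 2 * 31/2 kHz = 31 kHz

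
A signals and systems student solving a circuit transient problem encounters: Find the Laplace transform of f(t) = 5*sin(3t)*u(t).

Standard pair: sin(wt)*u(t) <-> w/(s^2+w^2)
With w = 3: L{5*sin(3t)*u(t)} = 15/(s^2+9)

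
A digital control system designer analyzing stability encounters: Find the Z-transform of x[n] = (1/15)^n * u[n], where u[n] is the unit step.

The Z-transform of a^n * u[n] is z/(z-a) for |z| > |a|.
Here a = 1/15, so X(z) = z/(z - (1/15)) = 15z/(15z - 1)
ROC: |z| > 1/15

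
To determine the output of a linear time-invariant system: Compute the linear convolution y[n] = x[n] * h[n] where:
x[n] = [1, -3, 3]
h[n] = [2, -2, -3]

y[n] = sum_k x[k]*h[n-k]. Output length = len(x) + len(h) - 1 = 3 + 3 - 1 = 5.
y[0] = 1*2 = 2
y[1] = -3*2 + 1*-2 = -8
y[2] = 3*2 + -3*-2 + 1*-3 = 9
y[3] = 3*-2 + -3*-3 = 3
y[4] = 3*-3 = -9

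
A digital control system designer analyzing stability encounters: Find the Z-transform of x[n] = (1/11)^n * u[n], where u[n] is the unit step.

The Z-transform of a^n * u[n] is z/(z-a) for |z| > |a|.
Here a = 1/11, so X(z) = z/(z - (1/11)) = 11z/(11z - 1)
ROC: |z| > 1/11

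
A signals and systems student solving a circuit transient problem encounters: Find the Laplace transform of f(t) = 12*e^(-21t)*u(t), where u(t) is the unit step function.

Standard Laplace transform pair:
e^(-at)*u(t) <-> 1/(s+a)
With a = 21: L{12*e^(-21t)*u(t)} = 12/(s+21), ROC: Re(s) > -21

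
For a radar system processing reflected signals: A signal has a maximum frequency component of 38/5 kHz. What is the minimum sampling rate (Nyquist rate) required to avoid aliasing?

By the Nyquist-Shannon sampling theorem,
the minimum sampling rate (Nyquist rate) must be at least 2 * f_max.
Nyquist rate = 2 * 38/5 kHz = 76/5 kHz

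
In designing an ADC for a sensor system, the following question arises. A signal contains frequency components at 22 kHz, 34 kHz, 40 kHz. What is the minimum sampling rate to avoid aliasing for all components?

The highest frequency component is f_max = 40 kHz.
Nyquist rate = 2 * f_max = 2 * 40 kHz = 80 kHz.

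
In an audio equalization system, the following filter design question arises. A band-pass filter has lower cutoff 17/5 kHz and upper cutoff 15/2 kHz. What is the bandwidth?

Bandwidth = f_high - f_low
= 15/2 kHz - 17/5 kHz = 41/10 kHz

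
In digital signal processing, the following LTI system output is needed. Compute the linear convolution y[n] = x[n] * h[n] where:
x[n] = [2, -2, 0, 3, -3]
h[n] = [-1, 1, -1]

y[n] = sum_k x[k]*h[n-k]. Output length = len(x) + len(h) - 1 = 5 + 3 - 1 = 7.
y[0] = 2*-1 = -2
y[1] = -2*-1 + 2*1 = 4
y[2] = 0*-1 + -2*1 + 2*-1 = -4
y[3] = 3*-1 + 0*1 + -2*-1 = -1
y[4] = -3*-1 + 3*1 + 0*-1 = 6
y[5] = -3*1 + 3*-1 = -6
y[6] = -3*-1 = 3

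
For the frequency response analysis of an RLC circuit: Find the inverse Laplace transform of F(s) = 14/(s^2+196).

Standard pair: w/(s^2+w^2) <-> sin(wt)*u(t)
Recognize w^2 = 196, so w = 14; numerator 14 = 1*14.
f(t) = sin(14t)*u(t)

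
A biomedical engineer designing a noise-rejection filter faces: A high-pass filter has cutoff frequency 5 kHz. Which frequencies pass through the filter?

A high-pass filter passes all frequencies above the cutoff frequency 5 kHz and attenuates lower frequencies.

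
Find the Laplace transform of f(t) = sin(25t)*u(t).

Standard pair: sin(wt)*u(t) <-> w/(s^2+w^2)
With w = 25: L{sin(25t)*u(t)} = 25/(s^2+625)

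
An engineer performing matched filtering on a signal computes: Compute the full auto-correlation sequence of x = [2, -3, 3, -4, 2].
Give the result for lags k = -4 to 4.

r_xx[k] = sum_m x[m]*x[m+k], indexed from 0, for k = -4 to 4:
  r_xx[-4] = x[4]*x[0] = 4
  r_xx[-3] = x[3]*x[0] + x[4]*x[1] = -14
  r_xx[-2] = x[2]*x[0] + x[3]*x[1] + x[4]*x[2] = 24
  r_xx[-1] = x[1]*x[0] + x[2]*x[1] + x[3]*x[2] + x[4]*x[3] = -35
  r_xx[0] = x[0]*x[0] + x[1]*x[1] + x[2]*x[2] + x[3]*x[3] + x[4]*x[4] = 42
  r_xx[1] = x[0]*x[1] + x[1]*x[2] + x[2]*x[3] + x[3]*x[4] = -35
  r_xx[2] = x[0]*x[2] + x[1]*x[3] + x[2]*x[4] = 24
  r_xx[3] = x[0]*x[3] + x[1]*x[4] = -14
  r_xx[4] = x[0]*x[4] = 4
r_xx = [4, -14, 24, -35, 42, -35, 24, -14, 4]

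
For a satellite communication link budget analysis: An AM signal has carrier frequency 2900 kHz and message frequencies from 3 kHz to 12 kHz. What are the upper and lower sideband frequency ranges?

Upper sideband (USB) = fc + [fm_low, fm_high] = 2900 + [3, 12] = [2903, 2912] kHz
Lower sideband (LSB) = fc - [fm_high, fm_low] = 2900 - [12, 3] = [2888, 2897] kHz
Total occupied spectrum: 2888 kHz to 2912 kHz (plus carrier at 2900 kHz)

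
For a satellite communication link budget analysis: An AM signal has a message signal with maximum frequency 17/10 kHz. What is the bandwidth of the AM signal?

In AM (double-sideband), the bandwidth is twice the message frequency.
BW = 2 * f_m = 2 * 17/10 kHz = 17/5 kHz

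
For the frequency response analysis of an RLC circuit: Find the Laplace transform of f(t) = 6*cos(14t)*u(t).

Standard pair: cos(wt)*u(t) <-> s/(s^2+w^2)
With w = 14: L{6*cos(14t)*u(t)} = 6s/(s^2+196)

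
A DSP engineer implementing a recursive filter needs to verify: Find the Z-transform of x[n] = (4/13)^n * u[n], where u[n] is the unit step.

The Z-transform of a^n * u[n] is z/(z-a) for |z| > |a|.
Here a = 4/13, so X(z) = z/(z - (4/13)) = 13z/(13z - 4)
ROC: |z| > 4/13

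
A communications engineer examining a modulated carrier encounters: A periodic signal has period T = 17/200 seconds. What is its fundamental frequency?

The fundamental frequency is the reciprocal of the period.
f = 1/T = 1/(17/200) = 200/17 Hz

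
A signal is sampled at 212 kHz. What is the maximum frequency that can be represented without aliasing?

The maximum frequency that can be represented without aliasing
is the Nyquist frequency: f_max = f_s / 2 = 212 kHz / 2 = 106 kHz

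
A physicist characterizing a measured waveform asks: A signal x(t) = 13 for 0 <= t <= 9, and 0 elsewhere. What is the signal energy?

Energy = integral of |x(t)|^2 dt over the signal duration
= 13^2 * 9 = 169 * 9 = 1521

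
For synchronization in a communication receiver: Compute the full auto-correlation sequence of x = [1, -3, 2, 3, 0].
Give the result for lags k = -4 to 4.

r_xx[k] = sum_m x[m]*x[m+k], indexed from 0, for k = -4 to 4:
  r_xx[-4] = x[4]*x[0] = 0
  r_xx[-3] = x[3]*x[0] + x[4]*x[1] = 3
  r_xx[-2] = x[2]*x[0] + x[3]*x[1] + x[4]*x[2] = -7
  r_xx[-1] = x[1]*x[0] + x[2]*x[1] + x[3]*x[2] + x[4]*x[3] = -3
  r_xx[0] = x[0]*x[0] + x[1]*x[1] + x[2]*x[2] + x[3]*x[3] + x[4]*x[4] = 23
  r_xx[1] = x[0]*x[1] + x[1]*x[2] + x[2]*x[3] + x[3]*x[4] = -3
  r_xx[2] = x[0]*x[2] + x[1]*x[3] + x[2]*x[4] = -7
  r_xx[3] = x[0]*x[3] + x[1]*x[4] = 3
  r_xx[4] = x[0]*x[4] = 0
r_xx = [0, 3, -7, -3, 23, -3, -7, 3, 0]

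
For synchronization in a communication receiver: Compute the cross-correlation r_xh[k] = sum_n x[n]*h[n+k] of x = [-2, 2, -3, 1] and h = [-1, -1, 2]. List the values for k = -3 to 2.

Both sequences indexed from 0 and zero outside their support.
Lags with overlap: k = -3 to 2.
  r_xh[-3] = x[3]*h[0] = -1
  r_xh[-2] = x[2]*h[0] + x[3]*h[1] = 2
  r_xh[-1] = x[1]*h[0] + x[2]*h[1] + x[3]*h[2] = 3
  r_xh[0] = x[0]*h[0] + x[1]*h[1] + x[2]*h[2] = -6
  r_xh[1] = x[0]*h[1] + x[1]*h[2] = 6
  r_xh[2] = x[0]*h[2] = -4
r_xh = [-1, 2, 3, -6, 6, -4] (for k = -3, ..., 2)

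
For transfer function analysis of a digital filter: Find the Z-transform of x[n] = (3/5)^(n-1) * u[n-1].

Time-shifting property: if X(z) = Z{x[n]}, then Z{x[n-d]} = z^(-d) * X(z)
X(z) = z/(z - 3/5) for x[n] = (3/5)^n * u[n]
Z{x[n-1]} = z^(-1) * z/(z - 3/5) = 1/(z - 3/5)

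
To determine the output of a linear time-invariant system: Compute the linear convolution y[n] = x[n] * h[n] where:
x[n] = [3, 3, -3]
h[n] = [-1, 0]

y[n] = sum_k x[k]*h[n-k]. Output length = len(x) + len(h) - 1 = 3 + 2 - 1 = 4.
y[0] = 3*-1 = -3
y[1] = 3*-1 + 3*0 = -3
y[2] = -3*-1 + 3*0 = 3
y[3] = -3*0 = 0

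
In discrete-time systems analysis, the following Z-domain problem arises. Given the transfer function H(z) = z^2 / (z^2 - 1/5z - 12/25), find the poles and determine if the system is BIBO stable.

Poles are roots of the denominator: z^2 - 1/5z - 12/25 = 0.
Quadratic formula: z = [-(-1/5) +/- sqrt((-1/5)^2 - 4*(-12/25))] / 2
Discriminant = 1/25 + 48/25 = 49/25; sqrt = 7/5.
z = (1/5 +/- 7/5) / 2 => z = 4/5 or z = -3/5.
|p1| = 3/5, |p2| = 4/5.
For BIBO stability, all poles must lie inside the unit circle (|p| < 1).
System is STABLE since both |p| < 1.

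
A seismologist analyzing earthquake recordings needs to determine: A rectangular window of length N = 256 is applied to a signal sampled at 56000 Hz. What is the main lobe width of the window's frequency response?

For a rectangular window of length N,
the main lobe width in frequency is 2*f_s/N.
= 2*56000/256 = 875/2 Hz
This determines the minimum frequency separation for resolving two sinusoids.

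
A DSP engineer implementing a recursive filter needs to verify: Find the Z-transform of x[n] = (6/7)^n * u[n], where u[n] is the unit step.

The Z-transform of a^n * u[n] is z/(z-a) for |z| > |a|.
Here a = 6/7, so X(z) = z/(z - (6/7)) = 7z/(7z - 6)
ROC: |z| > 6/7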